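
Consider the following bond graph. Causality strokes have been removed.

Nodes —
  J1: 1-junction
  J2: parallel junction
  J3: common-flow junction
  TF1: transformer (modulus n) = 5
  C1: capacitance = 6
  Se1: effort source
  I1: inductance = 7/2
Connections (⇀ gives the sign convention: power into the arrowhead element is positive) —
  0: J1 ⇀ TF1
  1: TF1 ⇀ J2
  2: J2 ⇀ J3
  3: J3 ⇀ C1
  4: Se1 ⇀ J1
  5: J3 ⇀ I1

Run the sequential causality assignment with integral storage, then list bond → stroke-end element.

#0 |TF1
#1 |J2
#2 |J3
#3 |J3
#4 |J1
#5 |I1

#4 |J1  (Se1 (Se) sets effort on bond)
#0 |TF1  (closing 1-jn rule on J1)
#1 |J2  (TF1 one-in-one-out from 0)
#2 |J3  (0-jn J2 has e-setter on 1)
#3 |J3  (C1: C, integral causality)
#5 |I1  (closing 1-jn rule on J3)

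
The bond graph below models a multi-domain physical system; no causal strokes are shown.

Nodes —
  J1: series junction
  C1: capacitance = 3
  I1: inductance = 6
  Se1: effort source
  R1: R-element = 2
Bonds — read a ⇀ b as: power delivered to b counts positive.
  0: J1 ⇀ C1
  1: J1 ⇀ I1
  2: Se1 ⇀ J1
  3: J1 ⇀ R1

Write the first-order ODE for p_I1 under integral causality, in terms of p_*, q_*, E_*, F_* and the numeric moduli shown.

dp_I1/dt = E_Se1 - p_I1/3 - q_C1/3

b2 |J1  (Se1 (Se) sets effort on bond)
b0 |J1  (prefer integral on C1)
b1 |I1  (I1: I, integral causality)
b3 |J1  (J1 flow already set via bond 1)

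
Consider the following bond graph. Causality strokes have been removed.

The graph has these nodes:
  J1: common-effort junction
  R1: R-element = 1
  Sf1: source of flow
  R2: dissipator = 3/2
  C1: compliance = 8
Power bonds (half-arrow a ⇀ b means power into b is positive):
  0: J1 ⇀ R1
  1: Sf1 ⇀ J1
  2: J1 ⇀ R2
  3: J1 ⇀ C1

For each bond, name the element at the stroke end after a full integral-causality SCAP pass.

β0 stroke at R1
β1 stroke at Sf1
β2 stroke at R2
β3 stroke at J1

#1 stroke at Sf1  (Sf1 fixes flow; stroke at Sf1)
#3 stroke at J1  (C1 integral (e out))
#0 stroke at R1  (common-e at J1 fixed by 3)
#2 stroke at R2  (J1: bond 3 brought effort, rest push out)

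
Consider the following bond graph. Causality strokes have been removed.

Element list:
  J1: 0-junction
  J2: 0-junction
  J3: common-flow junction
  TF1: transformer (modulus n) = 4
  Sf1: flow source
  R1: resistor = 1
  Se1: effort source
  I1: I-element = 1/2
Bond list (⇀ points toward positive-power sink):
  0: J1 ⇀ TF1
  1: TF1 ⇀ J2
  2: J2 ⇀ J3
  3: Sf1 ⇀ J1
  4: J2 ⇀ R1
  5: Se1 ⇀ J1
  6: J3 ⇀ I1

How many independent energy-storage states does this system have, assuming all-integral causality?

1  (I1 all integral)

#3 →Sf1  (Sf1 (Sf) sets flow on bond)
#5 →J1  (source Se1 imposes e)
#0 →TF1  (0-jn J1 has e-setter on 5)
#1 →J2  (TF1: transformer flips bond 0)
#2 →J3  (common-e at J2 fixed by 1)
#4 →R1  (J2 effort already set via bond 1)
#6 →I1  (J3 needs exactly one f-in)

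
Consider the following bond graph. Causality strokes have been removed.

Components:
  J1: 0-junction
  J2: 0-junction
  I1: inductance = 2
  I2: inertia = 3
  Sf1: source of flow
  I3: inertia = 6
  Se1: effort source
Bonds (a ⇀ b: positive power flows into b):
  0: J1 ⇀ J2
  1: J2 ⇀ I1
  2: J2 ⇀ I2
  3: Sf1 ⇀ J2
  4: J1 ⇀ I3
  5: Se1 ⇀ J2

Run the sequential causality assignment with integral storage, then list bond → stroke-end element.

b3 stroke at Sf1  (Sf1 (Sf) sets flow on bond)
b5 stroke at J2  (Se1: effort source, stroke at far end)
b0 stroke at J1  (0-jn J2 has e-setter on 5)
b1 stroke at I1  (common-e at J2 fixed by 5)
b2 stroke at I2  (J2: bond 5 brought effort, rest push out)
b4 stroke at I3  (J1 effort already set via bond 0)

bond 0 stroke→J1
bond 1 stroke→I1
bond 2 stroke→I2
bond 3 stroke→Sf1
bond 4 stroke→I3
bond 5 stroke→J2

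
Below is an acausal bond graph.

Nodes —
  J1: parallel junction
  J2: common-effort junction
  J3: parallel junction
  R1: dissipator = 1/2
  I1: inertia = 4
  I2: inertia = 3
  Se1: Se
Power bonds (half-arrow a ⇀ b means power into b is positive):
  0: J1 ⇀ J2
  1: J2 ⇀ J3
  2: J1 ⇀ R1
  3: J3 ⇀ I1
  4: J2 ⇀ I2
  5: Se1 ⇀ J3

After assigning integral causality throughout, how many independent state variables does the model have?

#5 |J3  (Se1 fixes effort; stroke away)
#1 |J2  (common-e at J3 fixed by 5)
#3 |I1  (0-jn J3 has e-setter on 5)
#0 |J1  (0-jn J2 has e-setter on 1)
#4 |I2  (J2: bond 1 brought effort, rest push out)
#2 |R1  (J1 effort already set via bond 0)

2  (I1, I2 all integral)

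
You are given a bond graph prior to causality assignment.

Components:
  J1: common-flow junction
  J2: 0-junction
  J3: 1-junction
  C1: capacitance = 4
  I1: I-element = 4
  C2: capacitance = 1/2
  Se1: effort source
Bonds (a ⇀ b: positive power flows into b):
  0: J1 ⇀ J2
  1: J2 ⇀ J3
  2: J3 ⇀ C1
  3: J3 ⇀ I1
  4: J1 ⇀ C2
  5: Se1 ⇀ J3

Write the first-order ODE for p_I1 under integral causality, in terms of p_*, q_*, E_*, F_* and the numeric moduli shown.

#5 stroke→J3  (source Se1 imposes e)
#2 stroke→J3  (C1 outputs effort q/C1)
#3 stroke→I1  (I1 outputs flow p/I1)
#1 stroke→J3  (J3 flow already set via bond 3)
#0 stroke→J2  (J2: last free bond brings effort in)
#4 stroke→J1  (1-jn J1 has f-setter on 0)

dp_I1/dt = E_Se1 - q_C1/4 - 2*q_C2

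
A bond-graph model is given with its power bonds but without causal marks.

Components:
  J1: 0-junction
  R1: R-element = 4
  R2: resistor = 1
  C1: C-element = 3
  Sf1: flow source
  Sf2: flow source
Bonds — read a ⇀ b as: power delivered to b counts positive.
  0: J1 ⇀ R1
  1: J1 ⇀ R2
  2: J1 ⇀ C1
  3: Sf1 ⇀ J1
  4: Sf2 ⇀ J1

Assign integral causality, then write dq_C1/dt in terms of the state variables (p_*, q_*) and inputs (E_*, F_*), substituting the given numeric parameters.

β3 |Sf1  (source Sf1 imposes f)
β4 |Sf2  (Sf2: flow source, stroke at near end)
β2 |J1  (prefer integral on C1)
β0 |R1  (J1: bond 2 brought effort, rest push out)
β1 |R2  (J1 effort already set via bond 2)

dq_C1/dt = F_Sf1 + F_Sf2 - 5*q_C1/12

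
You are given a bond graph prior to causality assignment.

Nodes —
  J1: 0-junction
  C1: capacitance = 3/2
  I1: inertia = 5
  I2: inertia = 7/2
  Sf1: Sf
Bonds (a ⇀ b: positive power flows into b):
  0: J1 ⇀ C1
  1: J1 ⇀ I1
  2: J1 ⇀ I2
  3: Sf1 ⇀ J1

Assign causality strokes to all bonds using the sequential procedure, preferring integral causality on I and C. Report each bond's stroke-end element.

#0 stroke at J1
#1 stroke at I1
#2 stroke at I2
#3 stroke at Sf1

bond 3 |Sf1  (Sf1: flow source, stroke at near end)
bond 0 |J1  (C1: C, integral causality)
bond 1 |I1  (J1: bond 0 brought effort, rest push out)
bond 2 |I2  (common-e at J1 fixed by 0)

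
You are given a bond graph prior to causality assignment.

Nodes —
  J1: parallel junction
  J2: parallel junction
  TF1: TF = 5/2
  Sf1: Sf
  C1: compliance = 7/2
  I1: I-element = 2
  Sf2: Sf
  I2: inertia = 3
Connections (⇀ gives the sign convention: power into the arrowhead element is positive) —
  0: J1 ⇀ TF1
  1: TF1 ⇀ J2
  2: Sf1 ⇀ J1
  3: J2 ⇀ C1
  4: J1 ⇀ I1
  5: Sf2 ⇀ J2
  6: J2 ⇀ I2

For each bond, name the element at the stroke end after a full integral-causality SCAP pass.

bond 2 |Sf1  (Sf1 fixes flow; stroke at Sf1)
bond 5 |Sf2  (Sf2 (Sf) sets flow on bond)
bond 3 |J2  (C1 integral (e out))
bond 1 |TF1  (J2: bond 3 brought effort, rest push out)
bond 6 |I2  (common-e at J2 fixed by 3)
bond 0 |J1  (TF1 one-in-one-out from 1)
bond 4 |I1  (0-jn J1 has e-setter on 0)

#0 |J1
#1 |TF1
#2 |Sf1
#3 |J2
#4 |I1
#5 |Sf2
#6 |I2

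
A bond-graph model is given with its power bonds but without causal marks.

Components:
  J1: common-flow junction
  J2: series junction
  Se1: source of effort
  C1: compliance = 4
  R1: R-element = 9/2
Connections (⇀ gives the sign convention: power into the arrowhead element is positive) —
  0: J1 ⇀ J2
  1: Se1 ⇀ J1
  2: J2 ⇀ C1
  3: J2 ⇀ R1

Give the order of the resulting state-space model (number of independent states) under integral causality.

bond 1 →J1  (Se1 fixes effort; stroke away)
bond 0 →J2  (closing 1-jn rule on J1)
bond 2 →J2  (C1 outputs effort q/C1)
bond 3 →R1  (J2 needs exactly one f-in)

1  (C1 all integral)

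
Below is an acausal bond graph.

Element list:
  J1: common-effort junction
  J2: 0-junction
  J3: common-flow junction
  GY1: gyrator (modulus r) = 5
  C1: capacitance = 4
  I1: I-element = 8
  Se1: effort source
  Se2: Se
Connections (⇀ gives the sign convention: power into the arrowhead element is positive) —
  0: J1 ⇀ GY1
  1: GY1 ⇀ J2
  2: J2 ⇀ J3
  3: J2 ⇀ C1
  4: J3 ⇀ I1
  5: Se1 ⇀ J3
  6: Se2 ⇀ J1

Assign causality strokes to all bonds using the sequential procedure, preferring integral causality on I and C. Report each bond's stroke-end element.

β5 stroke at J3  (Se1 (Se) sets effort on bond)
β6 stroke at J1  (source Se2 imposes e)
β0 stroke at GY1  (common-e at J1 fixed by 6)
β1 stroke at GY1  (GY GY1: same side as bond 0)
β3 stroke at J2  (C1 integral (e out))
β2 stroke at J3  (J2 effort already set via bond 3)
β4 stroke at I1  (J3: last free bond brings flow in)

bond 0 |GY1
bond 1 |GY1
bond 2 |J3
bond 3 |J2
bond 4 |I1
bond 5 |J3
bond 6 |J1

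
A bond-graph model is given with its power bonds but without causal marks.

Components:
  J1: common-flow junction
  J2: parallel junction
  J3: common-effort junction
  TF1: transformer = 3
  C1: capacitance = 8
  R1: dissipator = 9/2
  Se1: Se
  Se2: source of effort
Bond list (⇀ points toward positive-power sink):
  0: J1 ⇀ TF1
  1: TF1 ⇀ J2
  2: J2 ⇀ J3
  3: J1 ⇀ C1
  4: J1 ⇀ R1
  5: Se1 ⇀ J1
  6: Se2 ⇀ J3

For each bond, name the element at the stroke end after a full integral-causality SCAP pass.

#0 stroke at J1
#1 stroke at TF1
#2 stroke at J2
#3 stroke at J1
#4 stroke at R1
#5 stroke at J1
#6 stroke at J3

b5 →J1  (Se1 (Se) sets effort on bond)
b6 →J3  (Se2 (Se) sets effort on bond)
b2 →J2  (common-e at J3 fixed by 6)
b1 →TF1  (0-jn J2 has e-setter on 2)
b0 →J1  (TF1 one-in-one-out from 1)
b3 →J1  (C1 outputs effort q/C1)
b4 →R1  (J1: last free bond brings flow in)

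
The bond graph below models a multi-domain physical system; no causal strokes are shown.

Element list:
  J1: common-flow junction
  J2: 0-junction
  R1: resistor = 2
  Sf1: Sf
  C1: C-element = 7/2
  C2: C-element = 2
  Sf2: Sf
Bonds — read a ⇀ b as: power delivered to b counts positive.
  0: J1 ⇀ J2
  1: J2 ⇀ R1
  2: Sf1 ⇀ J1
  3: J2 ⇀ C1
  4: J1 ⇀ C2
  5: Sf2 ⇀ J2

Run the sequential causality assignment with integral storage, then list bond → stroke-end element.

β2 stroke at Sf1  (Sf1 (Sf) sets flow on bond)
β5 stroke at Sf2  (Sf2 (Sf) sets flow on bond)
β0 stroke at J1  (J1 flow already set via bond 2)
β4 stroke at J1  (J1: bond 2 brought flow, rest push out)
β3 stroke at J2  (C1 integral (e out))
β1 stroke at R1  (J2: bond 3 brought effort, rest push out)

β0 stroke at J1
β1 stroke at R1
β2 stroke at Sf1
β3 stroke at J2
β4 stroke at J1
β5 stroke at Sf2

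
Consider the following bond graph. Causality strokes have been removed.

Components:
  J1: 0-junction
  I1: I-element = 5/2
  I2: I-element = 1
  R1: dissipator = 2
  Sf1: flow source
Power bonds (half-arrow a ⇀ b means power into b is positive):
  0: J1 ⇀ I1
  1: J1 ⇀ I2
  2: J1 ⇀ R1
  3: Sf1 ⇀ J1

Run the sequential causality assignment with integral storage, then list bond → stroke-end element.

β3 |Sf1  (source Sf1 imposes f)
β0 |I1  (prefer integral on I1)
β1 |I2  (I2 outputs flow p/I2)
β2 |J1  (only one effort-in slot at J1)

bond 0 →I1
bond 1 →I2
bond 2 →J1
bond 3 →Sf1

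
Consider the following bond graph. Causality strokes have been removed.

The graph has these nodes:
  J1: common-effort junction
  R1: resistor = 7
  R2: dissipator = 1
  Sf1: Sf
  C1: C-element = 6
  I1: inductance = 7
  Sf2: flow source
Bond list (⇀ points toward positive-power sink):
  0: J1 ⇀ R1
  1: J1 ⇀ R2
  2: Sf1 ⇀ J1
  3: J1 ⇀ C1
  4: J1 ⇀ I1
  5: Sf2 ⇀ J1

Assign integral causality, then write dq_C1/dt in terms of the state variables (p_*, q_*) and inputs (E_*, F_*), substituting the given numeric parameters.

dq_C1/dt = F_Sf1 + F_Sf2 - p_I1/7 - 4*q_C1/21

β2 |Sf1  (source Sf1 imposes f)
β5 |Sf2  (source Sf2 imposes f)
β3 |J1  (C1: C, integral causality)
β0 |R1  (common-e at J1 fixed by 3)
β1 |R2  (0-jn J1 has e-setter on 3)
β4 |I1  (common-e at J1 fixed by 3)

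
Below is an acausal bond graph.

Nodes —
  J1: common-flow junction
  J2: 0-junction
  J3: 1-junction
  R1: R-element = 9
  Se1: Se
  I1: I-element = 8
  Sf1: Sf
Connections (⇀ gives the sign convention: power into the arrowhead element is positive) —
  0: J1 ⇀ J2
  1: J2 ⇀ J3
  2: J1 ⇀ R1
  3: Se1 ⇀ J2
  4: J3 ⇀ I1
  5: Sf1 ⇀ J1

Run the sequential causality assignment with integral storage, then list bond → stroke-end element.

#0 |J1
#1 |J3
#2 |J1
#3 |J2
#4 |I1
#5 |Sf1

#3 stroke at J2  (Se1: effort source, stroke at far end)
#5 stroke at Sf1  (source Sf1 imposes f)
#0 stroke at J1  (1-jn J1 has f-setter on 5)
#2 stroke at J1  (J1 flow already set via bond 5)
#1 stroke at J3  (J2 effort already set via bond 3)
#4 stroke at I1  (J3: last free bond brings flow in)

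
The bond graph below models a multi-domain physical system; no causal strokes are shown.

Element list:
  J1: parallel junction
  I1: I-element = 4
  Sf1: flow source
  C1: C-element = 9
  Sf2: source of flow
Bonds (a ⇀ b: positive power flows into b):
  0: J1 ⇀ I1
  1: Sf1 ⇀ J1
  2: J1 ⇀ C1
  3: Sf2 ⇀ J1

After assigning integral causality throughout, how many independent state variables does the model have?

#1 →Sf1  (Sf1 fixes flow; stroke at Sf1)
#3 →Sf2  (Sf2: flow source, stroke at near end)
#0 →I1  (I1 outputs flow p/I1)
#2 →J1  (closing 0-jn rule on J1)

2  (C1, I1 all integral)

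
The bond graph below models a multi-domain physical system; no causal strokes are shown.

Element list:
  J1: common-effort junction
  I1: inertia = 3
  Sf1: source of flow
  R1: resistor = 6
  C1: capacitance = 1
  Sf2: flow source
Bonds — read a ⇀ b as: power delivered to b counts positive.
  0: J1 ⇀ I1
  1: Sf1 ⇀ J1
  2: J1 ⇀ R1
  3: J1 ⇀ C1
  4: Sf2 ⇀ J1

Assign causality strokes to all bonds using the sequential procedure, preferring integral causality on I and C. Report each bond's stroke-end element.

bond 0 |I1
bond 1 |Sf1
bond 2 |R1
bond 3 |J1
bond 4 |Sf2

bond 1 →Sf1  (Sf1: flow source, stroke at near end)
bond 4 →Sf2  (Sf2 fixes flow; stroke at Sf2)
bond 0 →I1  (prefer integral on I1)
bond 3 →J1  (C1 integral (e out))
bond 2 →R1  (common-e at J1 fixed by 3)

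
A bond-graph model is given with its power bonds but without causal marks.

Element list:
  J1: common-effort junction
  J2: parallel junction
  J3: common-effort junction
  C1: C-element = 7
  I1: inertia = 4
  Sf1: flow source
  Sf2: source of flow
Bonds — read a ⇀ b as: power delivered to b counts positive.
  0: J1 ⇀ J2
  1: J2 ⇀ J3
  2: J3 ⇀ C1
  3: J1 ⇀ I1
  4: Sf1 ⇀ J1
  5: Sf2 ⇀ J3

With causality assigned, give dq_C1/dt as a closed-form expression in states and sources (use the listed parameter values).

dq_C1/dt = F_Sf1 + F_Sf2 - p_I1/4

b4 |Sf1  (Sf1: flow source, stroke at near end)
b5 |Sf2  (Sf2: flow source, stroke at near end)
b2 |J3  (C1 outputs effort q/C1)
b1 |J2  (J3 effort already set via bond 2)
b0 |J1  (common-e at J2 fixed by 1)
b3 |I1  (0-jn J1 has e-setter on 0)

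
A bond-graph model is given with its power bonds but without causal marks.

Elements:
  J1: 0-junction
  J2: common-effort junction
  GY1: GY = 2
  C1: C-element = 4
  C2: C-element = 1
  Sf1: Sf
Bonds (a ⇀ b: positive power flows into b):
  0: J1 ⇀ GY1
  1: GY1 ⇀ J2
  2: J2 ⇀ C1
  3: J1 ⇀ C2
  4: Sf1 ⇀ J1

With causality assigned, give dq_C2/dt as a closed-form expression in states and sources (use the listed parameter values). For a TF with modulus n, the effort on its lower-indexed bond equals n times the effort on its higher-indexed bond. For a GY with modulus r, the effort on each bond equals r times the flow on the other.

bond 4 |Sf1  (Sf1 fixes flow; stroke at Sf1)
bond 2 |J2  (C1 outputs effort q/C1)
bond 1 |GY1  (J2: bond 2 brought effort, rest push out)
bond 0 |GY1  (GY GY1: same side as bond 1)
bond 3 |J1  (closing 0-jn rule on J1)

dq_C2/dt = F_Sf1 - q_C1/8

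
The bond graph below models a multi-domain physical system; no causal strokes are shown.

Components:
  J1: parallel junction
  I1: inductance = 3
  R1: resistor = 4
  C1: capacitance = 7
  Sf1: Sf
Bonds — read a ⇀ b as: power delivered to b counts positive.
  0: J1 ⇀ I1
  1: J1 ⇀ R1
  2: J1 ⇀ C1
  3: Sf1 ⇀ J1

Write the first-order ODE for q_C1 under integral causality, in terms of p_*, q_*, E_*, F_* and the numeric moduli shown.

dq_C1/dt = F_Sf1 - p_I1/3 - q_C1/28

#3 stroke→Sf1  (source Sf1 imposes f)
#0 stroke→I1  (I1 integral (f out))
#2 stroke→J1  (C1 integral (e out))
#1 stroke→R1  (0-jn J1 has e-setter on 2)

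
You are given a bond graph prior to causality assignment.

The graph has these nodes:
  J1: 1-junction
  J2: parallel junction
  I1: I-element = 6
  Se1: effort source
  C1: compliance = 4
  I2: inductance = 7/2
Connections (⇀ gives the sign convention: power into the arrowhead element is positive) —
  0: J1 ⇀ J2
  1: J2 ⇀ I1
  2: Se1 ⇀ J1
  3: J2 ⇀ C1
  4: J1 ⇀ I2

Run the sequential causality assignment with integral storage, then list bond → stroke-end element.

#0 →J1
#1 →I1
#2 →J1
#3 →J2
#4 →I2

β2 |J1  (Se1 fixes effort; stroke away)
β1 |I1  (prefer integral on I1)
β3 |J2  (C1 outputs effort q/C1)
β0 |J1  (common-e at J2 fixed by 3)
β4 |I2  (J1 needs exactly one f-in)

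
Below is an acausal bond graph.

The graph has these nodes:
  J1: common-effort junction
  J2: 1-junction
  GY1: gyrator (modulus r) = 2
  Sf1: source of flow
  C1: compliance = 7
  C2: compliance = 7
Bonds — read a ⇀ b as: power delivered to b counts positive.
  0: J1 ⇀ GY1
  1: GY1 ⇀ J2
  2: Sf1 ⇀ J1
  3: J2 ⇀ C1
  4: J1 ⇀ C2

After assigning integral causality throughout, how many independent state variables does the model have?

2  (C1, C2 all integral)

bond 2 |Sf1  (Sf1: flow source, stroke at near end)
bond 3 |J2  (C1 outputs effort q/C1)
bond 1 |GY1  (closing 1-jn rule on J2)
bond 0 |GY1  (GY1: gyrator matches bond 1)
bond 4 |J1  (only one effort-in slot at J1)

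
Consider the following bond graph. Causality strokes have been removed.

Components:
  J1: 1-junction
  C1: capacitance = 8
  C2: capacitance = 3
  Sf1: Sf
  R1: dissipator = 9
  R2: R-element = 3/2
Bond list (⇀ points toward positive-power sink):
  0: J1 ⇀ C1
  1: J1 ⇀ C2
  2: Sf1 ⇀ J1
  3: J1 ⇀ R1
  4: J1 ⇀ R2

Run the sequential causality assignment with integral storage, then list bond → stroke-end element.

bond 2 stroke at Sf1  (source Sf1 imposes f)
bond 0 stroke at J1  (J1 flow already set via bond 2)
bond 1 stroke at J1  (common-f at J1 fixed by 2)
bond 3 stroke at J1  (1-jn J1 has f-setter on 2)
bond 4 stroke at J1  (J1: bond 2 brought flow, rest push out)

b0 →J1
b1 →J1
b2 →Sf1
b3 →J1
b4 →J1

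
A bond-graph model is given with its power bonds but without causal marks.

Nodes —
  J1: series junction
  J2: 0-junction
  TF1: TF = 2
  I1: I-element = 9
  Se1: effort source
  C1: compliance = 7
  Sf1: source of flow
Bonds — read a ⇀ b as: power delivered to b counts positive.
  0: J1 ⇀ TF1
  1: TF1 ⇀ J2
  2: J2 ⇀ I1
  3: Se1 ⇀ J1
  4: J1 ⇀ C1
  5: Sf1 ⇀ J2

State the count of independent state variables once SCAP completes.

b3 →J1  (source Se1 imposes e)
b5 →Sf1  (Sf1: flow source, stroke at near end)
b2 →I1  (I1: I, integral causality)
b1 →J2  (J2: last free bond brings effort in)
b0 →TF1  (TF1: transformer flips bond 1)
b4 →J1  (1-jn J1 has f-setter on 0)

2  (C1, I1 all integral)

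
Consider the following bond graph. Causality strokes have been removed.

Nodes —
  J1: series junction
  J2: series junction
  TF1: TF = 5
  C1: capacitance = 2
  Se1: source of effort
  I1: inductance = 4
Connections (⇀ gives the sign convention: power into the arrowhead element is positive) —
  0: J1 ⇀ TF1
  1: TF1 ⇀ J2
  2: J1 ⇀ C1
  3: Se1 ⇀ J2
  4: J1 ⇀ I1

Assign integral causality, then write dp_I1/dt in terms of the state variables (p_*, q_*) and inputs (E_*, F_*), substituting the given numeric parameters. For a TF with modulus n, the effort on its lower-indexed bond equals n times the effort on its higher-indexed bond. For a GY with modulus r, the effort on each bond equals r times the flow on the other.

dp_I1/dt = 5*E_Se1 - q_C1/2

bond 3 →J2  (Se1 fixes effort; stroke away)
bond 1 →TF1  (J2 needs exactly one f-in)
bond 0 →J1  (TF1 one-in-one-out from 1)
bond 2 →J1  (prefer integral on C1)
bond 4 →I1  (J1: last free bond brings flow in)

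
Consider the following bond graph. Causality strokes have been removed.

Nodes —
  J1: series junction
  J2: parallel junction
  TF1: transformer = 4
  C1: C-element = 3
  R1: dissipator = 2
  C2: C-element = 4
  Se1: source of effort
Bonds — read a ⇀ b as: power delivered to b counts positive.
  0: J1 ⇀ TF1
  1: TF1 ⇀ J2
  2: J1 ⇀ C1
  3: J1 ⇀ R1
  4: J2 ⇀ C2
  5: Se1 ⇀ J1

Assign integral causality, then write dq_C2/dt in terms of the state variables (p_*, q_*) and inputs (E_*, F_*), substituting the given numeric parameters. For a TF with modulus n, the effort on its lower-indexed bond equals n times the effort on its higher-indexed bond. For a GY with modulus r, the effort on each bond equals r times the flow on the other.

b5 stroke→J1  (Se1: effort source, stroke at far end)
b2 stroke→J1  (C1 outputs effort q/C1)
b4 stroke→J2  (prefer integral on C2)
b1 stroke→TF1  (J2 effort already set via bond 4)
b0 stroke→J1  (through TF1, causality passes straight; one stroke at TF1)
b3 stroke→R1  (J1: last free bond brings flow in)

dq_C2/dt = 2*E_Se1 - 2*q_C1/3 - 2*q_C2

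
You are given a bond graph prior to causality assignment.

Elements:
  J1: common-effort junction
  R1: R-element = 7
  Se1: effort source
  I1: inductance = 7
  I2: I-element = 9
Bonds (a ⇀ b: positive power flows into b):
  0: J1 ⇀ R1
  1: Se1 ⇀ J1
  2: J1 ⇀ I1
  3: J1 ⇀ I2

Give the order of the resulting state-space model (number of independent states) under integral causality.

2  (I1, I2 all integral)

β1 →J1  (Se1 (Se) sets effort on bond)
β0 →R1  (J1: bond 1 brought effort, rest push out)
β2 →I1  (J1: bond 1 brought effort, rest push out)
β3 →I2  (0-jn J1 has e-setter on 1)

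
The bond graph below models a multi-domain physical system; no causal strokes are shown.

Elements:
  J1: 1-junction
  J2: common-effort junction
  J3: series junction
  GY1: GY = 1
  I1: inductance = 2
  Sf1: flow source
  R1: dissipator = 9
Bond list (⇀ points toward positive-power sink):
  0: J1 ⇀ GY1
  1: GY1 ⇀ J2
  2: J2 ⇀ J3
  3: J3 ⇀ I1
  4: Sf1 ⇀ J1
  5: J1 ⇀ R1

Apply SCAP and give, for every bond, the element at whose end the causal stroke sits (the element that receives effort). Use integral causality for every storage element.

#0 stroke at J1
#1 stroke at J2
#2 stroke at J3
#3 stroke at I1
#4 stroke at Sf1
#5 stroke at J1

β4 |Sf1  (Sf1 (Sf) sets flow on bond)
β0 |J1  (J1: bond 4 brought flow, rest push out)
β5 |J1  (J1 flow already set via bond 4)
β1 |J2  (GY1 both-in/both-out from 0)
β2 |J3  (0-jn J2 has e-setter on 1)
β3 |I1  (only one flow-in slot at J3)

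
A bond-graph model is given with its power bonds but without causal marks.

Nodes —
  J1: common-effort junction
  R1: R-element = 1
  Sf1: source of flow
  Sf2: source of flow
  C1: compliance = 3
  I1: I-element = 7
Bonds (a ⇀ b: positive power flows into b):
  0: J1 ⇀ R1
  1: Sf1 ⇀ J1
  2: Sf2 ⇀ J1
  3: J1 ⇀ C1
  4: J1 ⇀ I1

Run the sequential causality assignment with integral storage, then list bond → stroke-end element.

β1 |Sf1  (Sf1 fixes flow; stroke at Sf1)
β2 |Sf2  (source Sf2 imposes f)
β3 |J1  (C1 integral (e out))
β0 |R1  (common-e at J1 fixed by 3)
β4 |I1  (0-jn J1 has e-setter on 3)

#0 →R1
#1 →Sf1
#2 →Sf2
#3 →J1
#4 →I1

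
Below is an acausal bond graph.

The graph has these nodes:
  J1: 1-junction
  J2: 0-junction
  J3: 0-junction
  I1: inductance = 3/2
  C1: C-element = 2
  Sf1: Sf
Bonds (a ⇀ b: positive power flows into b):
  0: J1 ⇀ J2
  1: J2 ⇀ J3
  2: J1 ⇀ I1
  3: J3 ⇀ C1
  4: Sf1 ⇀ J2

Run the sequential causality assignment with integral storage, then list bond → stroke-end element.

b0 stroke→J1
b1 stroke→J2
b2 stroke→I1
b3 stroke→J3
b4 stroke→Sf1

#4 |Sf1  (source Sf1 imposes f)
#2 |I1  (prefer integral on I1)
#0 |J1  (1-jn J1 has f-setter on 2)
#1 |J2  (only one effort-in slot at J2)
#3 |J3  (closing 0-jn rule on J3)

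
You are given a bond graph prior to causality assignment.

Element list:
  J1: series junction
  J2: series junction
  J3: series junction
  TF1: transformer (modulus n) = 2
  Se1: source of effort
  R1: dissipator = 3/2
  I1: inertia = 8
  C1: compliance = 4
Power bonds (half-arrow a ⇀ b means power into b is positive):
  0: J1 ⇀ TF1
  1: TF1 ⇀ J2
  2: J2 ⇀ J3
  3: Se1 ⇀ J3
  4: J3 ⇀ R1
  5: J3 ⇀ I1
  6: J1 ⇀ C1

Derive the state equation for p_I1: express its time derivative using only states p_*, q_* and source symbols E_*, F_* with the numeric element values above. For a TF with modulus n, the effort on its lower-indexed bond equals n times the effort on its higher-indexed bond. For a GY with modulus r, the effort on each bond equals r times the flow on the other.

β3 stroke→J3  (Se1 (Se) sets effort on bond)
β5 stroke→I1  (I1 outputs flow p/I1)
β2 stroke→J3  (common-f at J3 fixed by 5)
β4 stroke→J3  (common-f at J3 fixed by 5)
β1 stroke→J2  (J2: bond 2 brought flow, rest push out)
β0 stroke→TF1  (TF1: transformer flips bond 1)
β6 stroke→J1  (1-jn J1 has f-setter on 0)

dp_I1/dt = E_Se1 - 3*p_I1/16 - q_C1/8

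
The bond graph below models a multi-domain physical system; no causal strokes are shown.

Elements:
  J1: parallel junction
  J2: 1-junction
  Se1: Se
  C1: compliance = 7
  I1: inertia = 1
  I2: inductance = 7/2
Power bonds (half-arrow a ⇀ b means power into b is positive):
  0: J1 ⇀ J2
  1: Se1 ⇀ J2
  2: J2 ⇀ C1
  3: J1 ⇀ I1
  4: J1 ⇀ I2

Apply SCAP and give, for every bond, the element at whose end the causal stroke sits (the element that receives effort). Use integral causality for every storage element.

b1 |J2  (source Se1 imposes e)
b2 |J2  (prefer integral on C1)
b0 |J1  (closing 1-jn rule on J2)
b3 |I1  (common-e at J1 fixed by 0)
b4 |I2  (J1 effort already set via bond 0)

β0 |J1
β1 |J2
β2 |J2
β3 |I1
β4 |I2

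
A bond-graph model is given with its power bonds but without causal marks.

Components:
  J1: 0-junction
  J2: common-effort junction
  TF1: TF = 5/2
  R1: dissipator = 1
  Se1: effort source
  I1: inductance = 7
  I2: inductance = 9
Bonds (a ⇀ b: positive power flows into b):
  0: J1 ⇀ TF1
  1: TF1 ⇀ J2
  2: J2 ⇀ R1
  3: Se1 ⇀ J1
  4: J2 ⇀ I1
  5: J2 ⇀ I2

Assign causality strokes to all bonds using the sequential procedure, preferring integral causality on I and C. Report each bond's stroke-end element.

bond 0 stroke→TF1
bond 1 stroke→J2
bond 2 stroke→R1
bond 3 stroke→J1
bond 4 stroke→I1
bond 5 stroke→I2

#3 |J1  (Se1 fixes effort; stroke away)
#0 |TF1  (J1: bond 3 brought effort, rest push out)
#1 |J2  (through TF1, causality passes straight; one stroke at TF1)
#2 |R1  (J2: bond 1 brought effort, rest push out)
#4 |I1  (J2: bond 1 brought effort, rest push out)
#5 |I2  (J2 effort already set via bond 1)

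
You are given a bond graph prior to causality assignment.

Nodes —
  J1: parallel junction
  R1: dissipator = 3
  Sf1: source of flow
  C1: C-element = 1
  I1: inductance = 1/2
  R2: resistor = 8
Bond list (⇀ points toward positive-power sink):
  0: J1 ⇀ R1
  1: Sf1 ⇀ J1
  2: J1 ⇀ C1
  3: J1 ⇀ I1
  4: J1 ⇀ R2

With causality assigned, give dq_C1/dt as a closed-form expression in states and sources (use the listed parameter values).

b1 stroke→Sf1  (Sf1: flow source, stroke at near end)
b2 stroke→J1  (prefer integral on C1)
b0 stroke→R1  (J1 effort already set via bond 2)
b3 stroke→I1  (common-e at J1 fixed by 2)
b4 stroke→R2  (J1: bond 2 brought effort, rest push out)

dq_C1/dt = F_Sf1 - 2*p_I1 - 11*q_C1/24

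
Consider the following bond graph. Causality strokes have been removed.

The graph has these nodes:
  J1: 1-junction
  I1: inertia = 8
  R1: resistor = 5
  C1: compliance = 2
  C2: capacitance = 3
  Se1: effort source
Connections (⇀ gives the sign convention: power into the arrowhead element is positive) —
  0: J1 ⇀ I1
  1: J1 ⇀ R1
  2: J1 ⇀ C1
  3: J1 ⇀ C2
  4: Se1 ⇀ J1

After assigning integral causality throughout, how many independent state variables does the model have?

bond 4 stroke at J1  (source Se1 imposes e)
bond 0 stroke at I1  (I1 integral (f out))
bond 1 stroke at J1  (J1: bond 0 brought flow, rest push out)
bond 2 stroke at J1  (common-f at J1 fixed by 0)
bond 3 stroke at J1  (J1 flow already set via bond 0)

3  (C1, C2, I1 all integral)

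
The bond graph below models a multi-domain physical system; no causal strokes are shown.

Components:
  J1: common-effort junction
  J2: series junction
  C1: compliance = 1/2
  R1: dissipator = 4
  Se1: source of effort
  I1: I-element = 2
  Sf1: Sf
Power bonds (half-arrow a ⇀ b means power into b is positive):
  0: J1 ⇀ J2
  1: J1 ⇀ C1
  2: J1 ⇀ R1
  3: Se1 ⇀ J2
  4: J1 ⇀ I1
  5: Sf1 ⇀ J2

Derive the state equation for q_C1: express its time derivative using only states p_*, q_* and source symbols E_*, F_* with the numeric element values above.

#3 |J2  (source Se1 imposes e)
#5 |Sf1  (Sf1 fixes flow; stroke at Sf1)
#0 |J2  (1-jn J2 has f-setter on 5)
#1 |J1  (C1 integral (e out))
#2 |R1  (0-jn J1 has e-setter on 1)
#4 |I1  (0-jn J1 has e-setter on 1)

dq_C1/dt = -F_Sf1 - p_I1/2 - q_C1/2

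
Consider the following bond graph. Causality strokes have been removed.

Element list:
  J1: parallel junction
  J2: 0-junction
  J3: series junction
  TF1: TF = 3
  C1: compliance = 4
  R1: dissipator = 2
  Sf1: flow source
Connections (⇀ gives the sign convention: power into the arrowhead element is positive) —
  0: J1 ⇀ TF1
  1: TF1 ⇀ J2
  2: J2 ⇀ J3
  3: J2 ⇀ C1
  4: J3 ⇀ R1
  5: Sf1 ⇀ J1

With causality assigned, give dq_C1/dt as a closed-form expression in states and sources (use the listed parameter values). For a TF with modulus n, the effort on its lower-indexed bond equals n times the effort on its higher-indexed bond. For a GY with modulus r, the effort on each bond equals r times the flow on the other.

dq_C1/dt = 3*F_Sf1 - q_C1/8

b5 →Sf1  (Sf1 (Sf) sets flow on bond)
b0 →J1  (J1 needs exactly one e-in)
b1 →TF1  (TF TF1: opposite of bond 0)
b3 →J2  (prefer integral on C1)
b2 →J3  (J2: bond 3 brought effort, rest push out)
b4 →R1  (only one flow-in slot at J3)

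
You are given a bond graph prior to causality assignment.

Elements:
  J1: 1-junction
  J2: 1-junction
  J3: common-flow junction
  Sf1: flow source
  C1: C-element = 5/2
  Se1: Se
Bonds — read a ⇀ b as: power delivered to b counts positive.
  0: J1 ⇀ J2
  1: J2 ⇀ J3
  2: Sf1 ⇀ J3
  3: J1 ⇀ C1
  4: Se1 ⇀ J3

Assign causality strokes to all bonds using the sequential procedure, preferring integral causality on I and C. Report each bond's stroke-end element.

b2 stroke→Sf1  (Sf1 (Sf) sets flow on bond)
b4 stroke→J3  (Se1 (Se) sets effort on bond)
b1 stroke→J3  (1-jn J3 has f-setter on 2)
b0 stroke→J2  (common-f at J2 fixed by 1)
b3 stroke→J1  (common-f at J1 fixed by 0)

#0 |J2
#1 |J3
#2 |Sf1
#3 |J1
#4 |J3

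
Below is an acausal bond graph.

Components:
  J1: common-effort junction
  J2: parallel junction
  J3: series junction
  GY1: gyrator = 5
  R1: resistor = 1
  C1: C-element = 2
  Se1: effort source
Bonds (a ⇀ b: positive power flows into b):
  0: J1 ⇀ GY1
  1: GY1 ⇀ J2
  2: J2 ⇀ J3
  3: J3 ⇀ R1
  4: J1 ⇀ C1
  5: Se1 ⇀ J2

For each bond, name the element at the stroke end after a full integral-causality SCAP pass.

bond 0 stroke→GY1
bond 1 stroke→GY1
bond 2 stroke→J3
bond 3 stroke→R1
bond 4 stroke→J1
bond 5 stroke→J2

bond 5 stroke→J2  (source Se1 imposes e)
bond 1 stroke→GY1  (common-e at J2 fixed by 5)
bond 2 stroke→J3  (J2 effort already set via bond 5)
bond 3 stroke→R1  (J3 needs exactly one f-in)
bond 0 stroke→GY1  (GY GY1: same side as bond 1)
bond 4 stroke→J1  (J1: last free bond brings effort in)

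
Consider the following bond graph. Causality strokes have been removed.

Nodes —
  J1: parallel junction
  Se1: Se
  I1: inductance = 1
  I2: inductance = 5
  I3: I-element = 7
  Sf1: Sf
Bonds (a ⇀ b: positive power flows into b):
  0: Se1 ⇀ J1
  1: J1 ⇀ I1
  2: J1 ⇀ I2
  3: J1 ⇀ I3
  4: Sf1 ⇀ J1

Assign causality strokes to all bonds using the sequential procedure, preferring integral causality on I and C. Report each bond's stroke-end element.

β0 →J1
β1 →I1
β2 →I2
β3 →I3
β4 →Sf1

b0 stroke→J1  (Se1 fixes effort; stroke away)
b4 stroke→Sf1  (Sf1 fixes flow; stroke at Sf1)
b1 stroke→I1  (common-e at J1 fixed by 0)
b2 stroke→I2  (0-jn J1 has e-setter on 0)
b3 stroke→I3  (J1 effort already set via bond 0)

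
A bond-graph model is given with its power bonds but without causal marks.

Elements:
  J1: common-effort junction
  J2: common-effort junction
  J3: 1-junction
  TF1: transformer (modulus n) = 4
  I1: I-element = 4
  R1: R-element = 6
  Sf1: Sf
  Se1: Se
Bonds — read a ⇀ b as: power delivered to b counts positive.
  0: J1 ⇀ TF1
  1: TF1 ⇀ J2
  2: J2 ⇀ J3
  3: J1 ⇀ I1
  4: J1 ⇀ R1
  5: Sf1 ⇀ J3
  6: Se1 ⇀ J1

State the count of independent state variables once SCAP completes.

β5 stroke→Sf1  (source Sf1 imposes f)
β6 stroke→J1  (Se1 fixes effort; stroke away)
β0 stroke→TF1  (J1 effort already set via bond 6)
β3 stroke→I1  (J1 effort already set via bond 6)
β4 stroke→R1  (common-e at J1 fixed by 6)
β2 stroke→J3  (1-jn J3 has f-setter on 5)
β1 stroke→J2  (TF TF1: opposite of bond 0)

1  (I1 all integral)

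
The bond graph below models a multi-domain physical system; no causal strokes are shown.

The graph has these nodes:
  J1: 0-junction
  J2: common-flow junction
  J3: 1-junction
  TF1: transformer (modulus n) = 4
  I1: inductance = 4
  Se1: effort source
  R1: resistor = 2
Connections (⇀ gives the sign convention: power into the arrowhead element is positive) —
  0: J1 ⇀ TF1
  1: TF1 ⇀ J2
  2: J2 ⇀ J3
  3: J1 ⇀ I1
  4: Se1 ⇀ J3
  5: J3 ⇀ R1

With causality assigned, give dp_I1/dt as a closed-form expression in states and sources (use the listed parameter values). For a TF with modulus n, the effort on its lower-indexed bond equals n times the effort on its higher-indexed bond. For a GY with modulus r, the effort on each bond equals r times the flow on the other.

dp_I1/dt = -4*E_Se1 - 8*p_I1

#4 stroke at J3  (source Se1 imposes e)
#3 stroke at I1  (I1 integral (f out))
#0 stroke at J1  (J1: last free bond brings effort in)
#1 stroke at TF1  (TF1: transformer flips bond 0)
#2 stroke at J2  (common-f at J2 fixed by 1)
#5 stroke at J3  (common-f at J3 fixed by 2)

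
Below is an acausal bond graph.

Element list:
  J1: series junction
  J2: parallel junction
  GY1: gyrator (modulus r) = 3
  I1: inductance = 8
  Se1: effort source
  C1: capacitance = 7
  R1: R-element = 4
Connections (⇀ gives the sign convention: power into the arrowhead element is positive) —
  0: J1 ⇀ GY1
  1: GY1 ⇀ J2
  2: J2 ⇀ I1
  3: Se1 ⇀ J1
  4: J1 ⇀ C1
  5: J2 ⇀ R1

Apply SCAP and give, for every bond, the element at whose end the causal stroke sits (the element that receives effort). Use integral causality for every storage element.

b0 stroke→GY1
b1 stroke→GY1
b2 stroke→I1
b3 stroke→J1
b4 stroke→J1
b5 stroke→J2

bond 3 stroke at J1  (Se1 (Se) sets effort on bond)
bond 2 stroke at I1  (prefer integral on I1)
bond 4 stroke at J1  (C1 outputs effort q/C1)
bond 0 stroke at GY1  (J1 needs exactly one f-in)
bond 1 stroke at GY1  (GY1: gyrator matches bond 0)
bond 5 stroke at J2  (closing 0-jn rule on J2)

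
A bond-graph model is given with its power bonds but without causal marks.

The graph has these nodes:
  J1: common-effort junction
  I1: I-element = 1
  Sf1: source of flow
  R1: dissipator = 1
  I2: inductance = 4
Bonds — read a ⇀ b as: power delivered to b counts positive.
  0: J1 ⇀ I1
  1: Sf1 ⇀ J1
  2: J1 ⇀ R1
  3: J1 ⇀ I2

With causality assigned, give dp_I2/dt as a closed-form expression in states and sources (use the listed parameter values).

dp_I2/dt = F_Sf1 - p_I1 - p_I2/4

b1 stroke→Sf1  (Sf1: flow source, stroke at near end)
b0 stroke→I1  (I1 integral (f out))
b3 stroke→I2  (I2 integral (f out))
b2 stroke→J1  (closing 0-jn rule on J1)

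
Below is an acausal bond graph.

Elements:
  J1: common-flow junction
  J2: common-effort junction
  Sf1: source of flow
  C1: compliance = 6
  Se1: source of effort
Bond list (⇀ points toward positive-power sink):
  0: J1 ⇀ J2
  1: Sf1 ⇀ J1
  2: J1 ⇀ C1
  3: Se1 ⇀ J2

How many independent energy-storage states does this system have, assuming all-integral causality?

1  (C1 all integral)

b1 |Sf1  (Sf1: flow source, stroke at near end)
b3 |J2  (Se1 (Se) sets effort on bond)
b0 |J1  (J1: bond 1 brought flow, rest push out)
b2 |J1  (common-f at J1 fixed by 1)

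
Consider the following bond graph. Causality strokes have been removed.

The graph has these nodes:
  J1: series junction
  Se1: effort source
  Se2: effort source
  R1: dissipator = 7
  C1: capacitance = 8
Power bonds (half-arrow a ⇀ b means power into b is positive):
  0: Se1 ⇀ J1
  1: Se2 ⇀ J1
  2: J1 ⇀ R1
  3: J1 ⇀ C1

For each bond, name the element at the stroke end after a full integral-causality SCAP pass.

b0 stroke at J1  (Se1 (Se) sets effort on bond)
b1 stroke at J1  (Se2: effort source, stroke at far end)
b3 stroke at J1  (prefer integral on C1)
b2 stroke at R1  (J1 needs exactly one f-in)

#0 →J1
#1 →J1
#2 →R1
#3 →J1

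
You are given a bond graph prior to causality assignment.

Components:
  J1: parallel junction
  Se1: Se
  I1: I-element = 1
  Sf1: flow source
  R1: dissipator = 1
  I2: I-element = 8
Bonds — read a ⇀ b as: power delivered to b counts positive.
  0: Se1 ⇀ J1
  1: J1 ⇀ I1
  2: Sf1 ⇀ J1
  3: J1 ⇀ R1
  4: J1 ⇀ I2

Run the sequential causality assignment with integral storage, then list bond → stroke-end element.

β0 stroke at J1  (Se1: effort source, stroke at far end)
β2 stroke at Sf1  (Sf1 (Sf) sets flow on bond)
β1 stroke at I1  (common-e at J1 fixed by 0)
β3 stroke at R1  (J1 effort already set via bond 0)
β4 stroke at I2  (common-e at J1 fixed by 0)

#0 →J1
#1 →I1
#2 →Sf1
#3 →R1
#4 →I2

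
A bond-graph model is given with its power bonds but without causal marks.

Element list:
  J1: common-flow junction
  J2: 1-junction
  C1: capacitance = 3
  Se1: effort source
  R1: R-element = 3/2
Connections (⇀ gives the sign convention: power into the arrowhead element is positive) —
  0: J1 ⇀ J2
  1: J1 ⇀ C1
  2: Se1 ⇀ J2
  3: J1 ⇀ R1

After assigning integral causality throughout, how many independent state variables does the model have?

1  (C1 all integral)

b2 |J2  (source Se1 imposes e)
b0 |J1  (J2 needs exactly one f-in)
b1 |J1  (C1: C, integral causality)
b3 |R1  (J1 needs exactly one f-in)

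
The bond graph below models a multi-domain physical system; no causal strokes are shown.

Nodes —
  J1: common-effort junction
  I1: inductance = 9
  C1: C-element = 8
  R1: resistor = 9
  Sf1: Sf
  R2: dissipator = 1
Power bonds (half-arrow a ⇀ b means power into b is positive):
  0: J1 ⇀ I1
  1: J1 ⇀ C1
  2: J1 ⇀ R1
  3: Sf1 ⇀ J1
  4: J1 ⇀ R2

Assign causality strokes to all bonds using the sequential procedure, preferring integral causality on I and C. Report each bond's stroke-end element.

β0 stroke at I1
β1 stroke at J1
β2 stroke at R1
β3 stroke at Sf1
β4 stroke at R2

#3 stroke at Sf1  (Sf1: flow source, stroke at near end)
#0 stroke at I1  (I1 outputs flow p/I1)
#1 stroke at J1  (prefer integral on C1)
#2 stroke at R1  (J1 effort already set via bond 1)
#4 stroke at R2  (common-e at J1 fixed by 1)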